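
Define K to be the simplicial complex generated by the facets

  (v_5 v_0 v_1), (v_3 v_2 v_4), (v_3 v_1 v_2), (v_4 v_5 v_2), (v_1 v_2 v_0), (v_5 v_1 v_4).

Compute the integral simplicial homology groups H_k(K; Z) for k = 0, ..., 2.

Fix the vertex order v_0 < v_1 < v_2 < v_3 < v_4 < v_5 and write every simplex with vertices in increasing order. Then dim K = 2 and the simplices of K are:

  0-simplices (6): [v_0], [v_1], [v_2], [v_3], [v_4], [v_5]
  1-simplices (12): [v_0,v_1], [v_0,v_2], [v_0,v_5], [v_1,v_2], [v_1,v_3], [v_1,v_4], [v_1,v_5], [v_2,v_3], [v_2,v_4], [v_2,v_5], [v_3,v_4], [v_4,v_5]
  2-simplices (6): [v_0,v_1,v_2], [v_0,v_1,v_5], [v_1,v_2,v_3], [v_1,v_4,v_5], [v_2,v_3,v_4], [v_2,v_4,v_5]

giving chain groups C_0 ≅ Z^6, C_1 ≅ Z^12, C_2 ≅ Z^6.

∂_1: C_1 → C_0 is given by ∂[p,q] = [q] − [p].
This gives a 6×12 integer matrix of rank 5; reducing to Smith normal form yields diagonal entries (1,1,1,1,1).

The boundary map ∂_2: C_2 → C_1 maps a triangle to the signed sum of its edges. For instance
  ∂[v_0,v_1,v_2] = [v_1,v_2] − [v_0,v_2] + [v_0,v_1],
  ∂[v_0,v_1,v_5] = [v_1,v_5] − [v_0,v_5] + [v_0,v_1].
As a 12×6 matrix over Z this has rank 6, with invariant factors (1,1,1,1,1,1).

From H_k ≅ ker(∂_k) / im(∂_{k+1}) we obtain:

  H_0: rank C_0 − rank ∂_1 = 6 − 5 = 1, and the invariant factors of ∂_1 are all 1, so H_0 ≅ Z.
  H_1: rank ker ∂_1 − rank ∂_2 = (12 − 5) − 6 = 1, and the invariant factors of ∂_2 are all 1, so H_1 ≅ Z.
  H_2: rank ker ∂_2 − rank ∂_3 = (6 − 6) − 0 = 0, and there is no ∂_3, so H_2 ≅ 0.

As a check, the Euler characteristic is 6 − 12 + 6 = 0, which agrees with 1 − 1 + 0 = 0.

H_0 ≅ Z,  H_1 ≅ Z,  H_2 = 0.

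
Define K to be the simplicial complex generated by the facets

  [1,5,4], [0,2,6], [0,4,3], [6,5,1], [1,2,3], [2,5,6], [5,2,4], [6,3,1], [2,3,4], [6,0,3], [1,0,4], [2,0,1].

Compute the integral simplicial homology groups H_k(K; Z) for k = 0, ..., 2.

We work with the vertex ordering 0 < 1 < 2 < 3 < 4 < 5 < 6. The simplices of K, each written with vertices in increasing order, are:

  0-simplices (7): [0], [1], [2], [3], [4], [5], [6]
  1-simplices (18): [0,1], [0,2], [0,3], [0,4], [0,6], [1,2], [1,3], [1,4], [1,5], [1,6], [2,3], [2,4], [2,5], [2,6], [3,4], [3,6], [4,5], [5,6]
  2-simplices (12): [0,1,2], [0,1,4], [0,2,6], [0,3,4], [0,3,6], [1,2,3], [1,3,6], [1,4,5], [1,5,6], [2,3,4], [2,4,5], [2,5,6]

so the chain groups are C_0 ≅ Z^7, C_1 ≅ Z^18, C_2 ≅ Z^12.

∂_1: C_1 → C_0 sends each edge [p,q] (with p < q) to q − p.
The 7×18 boundary matrix has rank 6 and Smith normal form diag(1,1,1,1,1,1).

Boundary ∂_2: C_2 → C_1 acts by ∂[p,q,r] = [q,r] − [p,r] + [p,q]. For instance
  ∂[1,4,5] = [4,5] − [1,5] + [1,4],
  ∂[0,1,2] = [1,2] − [0,2] + [0,1].
The 18×12 boundary matrix has rank 12 and Smith normal form diag(1,1,1,1,1,1,1,1,1,1,1,2).

Computing H_k = (kernel of ∂_k) / (image of ∂_{k+1}):

  H_0: rank C_0 − rank ∂_1 = 7 − 6 = 1, and the invariant factors of ∂_1 are all 1, so H_0 ≅ Z.
  H_1: rank ker ∂_1 − rank ∂_2 = (18 − 6) − 12 = 0, and ∂_2 has invariant factor 2 > 1, so H_1 ≅ Z/2Z.
  H_2: rank ker ∂_2 − rank ∂_3 = (12 − 12) − 0 = 0, and there is no ∂_3, so H_2 ≅ 0.

(K is a triangulation of the real projective plane RP^2.)

H_0 = Z,  H_1 = Z/2Z,  H_2 = 0.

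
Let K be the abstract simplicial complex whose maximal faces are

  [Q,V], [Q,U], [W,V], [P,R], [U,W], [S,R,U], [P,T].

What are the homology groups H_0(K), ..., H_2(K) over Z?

Fix the vertex order P < Q < R < S < T < U < V < W and write every simplex with vertices in increasing order. Then dim K = 2 and the simplices of K are:

  0-simplices (8): P, Q, R, S, T, U, V, W
  1-simplices (9): PR, PT, QU, QV, RS, RU, SU, UW, VW
  2-simplices (1): RSU

giving chain groups C_0 ≅ Z^8, C_1 ≅ Z^9, C_2 ≅ Z^1.

Boundary ∂_1: C_1 → C_0 is given by ∂[p,q] = [q] − [p].
The 8×9 boundary matrix has rank 7 and Smith normal form diag(1,1,1,1,1,1,1).

The boundary map ∂_2: C_2 → C_1 acts by ∂[p,q,r] = [q,r] − [p,r] + [p,q]. For instance
  ∂RSU = SU − RU + RS.
The 9×1 boundary matrix has rank 1 and Smith normal form diag(1).

Computing H_k = (kernel of ∂_k) / (image of ∂_{k+1}):

  H_0: rank C_0 − rank ∂_1 = 8 − 7 = 1, and the invariant factors of ∂_1 are all 1, so H_0 = Z.
  H_1: rank ker ∂_1 − rank ∂_2 = (9 − 7) − 1 = 1, and the invariant factors of ∂_2 are all 1, so H_1 = Z.
  H_2: rank ker ∂_2 − rank ∂_3 = (1 − 1) − 0 = 0, and there is no ∂_3, so H_2 = 0.

H_0 ≅ Z,  H_1 ≅ Z,  H_2 = 0.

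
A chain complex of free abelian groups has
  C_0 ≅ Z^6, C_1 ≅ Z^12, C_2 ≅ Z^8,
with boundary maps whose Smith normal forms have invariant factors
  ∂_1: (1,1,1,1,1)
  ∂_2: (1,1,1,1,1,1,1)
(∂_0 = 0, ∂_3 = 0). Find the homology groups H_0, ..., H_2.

H_0 = Z,  H_1 = 0,  H_2 = Z.

H_0: b_0 = 6 − 0 − 5 = 1; torsion from ∂_1 factors > 1: none. So H_0 = Z.
H_1: b_1 = 12 − 5 − 7 = 0; torsion from ∂_2 factors > 1: none. So H_1 = 0.
H_2: b_2 = 8 − 7 − 0 = 1; torsion from ∂_3 factors > 1: none. So H_2 = Z.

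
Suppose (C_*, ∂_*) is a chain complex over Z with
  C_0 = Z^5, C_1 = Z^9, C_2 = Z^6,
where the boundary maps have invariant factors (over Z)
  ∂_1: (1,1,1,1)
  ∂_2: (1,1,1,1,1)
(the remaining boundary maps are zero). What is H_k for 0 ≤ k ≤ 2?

H_0 ≅ Z,  H_1 = 0,  H_2 ≅ Z.

H_0: b_0 = 5 − 0 − 4 = 1; torsion from ∂_1 factors > 1: none. So H_0 ≅ Z.
H_1: b_1 = 9 − 4 − 5 = 0; torsion from ∂_2 factors > 1: none. So H_1 ≅ 0.
H_2: b_2 = 6 − 5 − 0 = 1; torsion from ∂_3 factors > 1: none. So H_2 ≅ Z.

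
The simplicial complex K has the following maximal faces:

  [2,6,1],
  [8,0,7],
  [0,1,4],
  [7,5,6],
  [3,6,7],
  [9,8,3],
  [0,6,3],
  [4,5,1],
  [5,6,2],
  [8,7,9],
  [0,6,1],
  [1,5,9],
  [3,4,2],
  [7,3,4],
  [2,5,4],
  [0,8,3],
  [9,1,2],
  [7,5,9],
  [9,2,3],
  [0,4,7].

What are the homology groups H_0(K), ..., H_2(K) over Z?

Take the total order 0 < 1 < 2 < 3 < 4 < 5 < 6 < 7 < 8 < 9 on the vertex set. Then K (dimension 2) consists of the simplices:

  0-simplices (10): [0], [1], [2], [3], [4], [5], [6], [7], [8], [9]
  1-simplices (30): (30 of them)
  2-simplices (20): (20 of them)

giving chain groups C_0 ≅ Z^10, C_1 ≅ Z^30, C_2 ≅ Z^20.

The boundary map ∂_1: C_1 → C_0 is given by ∂[p,q] = [q] − [p].
The resulting 10×30 matrix has rank 9, and its Smith normal form has invariant factors (1,1,1,1,1,1,1,1,1).

∂_2: C_2 → C_1 maps a triangle to the signed sum of its edges. For instance
  ∂[2,3,4] = [3,4] − [2,4] + [2,3],
  ∂[0,3,8] = [3,8] − [0,8] + [0,3].
The resulting 30×20 matrix has rank 20, and its Smith normal form has invariant factors (1,1,1,1,1,1,1,1,1,1,1,1,1,1,1,1,1,1,1,2).

Now H_k = ker ∂_k / im ∂_{k+1}, so:

  H_0: rank C_0 − rank ∂_1 = 10 − 9 = 1, and the invariant factors of ∂_1 are all 1, so H_0 ≅ Z.
  H_1: rank ker ∂_1 − rank ∂_2 = (30 − 9) − 20 = 1, and ∂_2 has invariant factor 2 > 1, so H_1 ≅ Z ⊕ Z/2.
  H_2: rank ker ∂_2 − rank ∂_3 = (20 − 20) − 0 = 0, and there is no ∂_3, so H_2 ≅ 0.

(K is a triangulation of the Klein bottle.)

H_0 ≅ Z,  H_1 ≅ Z ⊕ Z/2,  H_2 = 0.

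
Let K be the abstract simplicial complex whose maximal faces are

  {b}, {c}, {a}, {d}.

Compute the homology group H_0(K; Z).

Order the vertices as a < b < c < d. Listing each simplex with vertices in this order, K has dimension 0 with simplices:

  0-simplices (4): a, b, c, d

so the chain groups are C_0 ≅ Z^4.

Reading off H_k = ker ∂_k / im ∂_{k+1}:

  H_0: rank C_0 − rank ∂_1 = 4 − 0 = 4, and there is no ∂_1, so H_0 ≅ Z^4.

(K is a triangulation of a set of 4 points.)

H_0 ≅ Z^4.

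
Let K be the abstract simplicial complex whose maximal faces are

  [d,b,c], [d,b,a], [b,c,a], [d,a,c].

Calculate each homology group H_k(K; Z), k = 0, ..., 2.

K has 4 vertices, 6 edges, 4 triangles.
rank ∂_0 = 0, rank ∂_1 = 3 ⇒ b_0 = 4 − 0 − 3 = 1; all invariant factors of ∂_1 are 1 so no torsion. So H_0 = Z.
rank ∂_1 = 3, rank ∂_2 = 3 ⇒ b_1 = 6 − 3 − 3 = 0; all invariant factors of ∂_2 are 1 so no torsion. So H_1 = 0.
rank ∂_2 = 3, rank ∂_3 = 0 ⇒ b_2 = 4 − 3 − 0 = 1. So H_2 = Z.

H_0 ≅ Z,  H_1 = 0,  H_2 ≅ Z.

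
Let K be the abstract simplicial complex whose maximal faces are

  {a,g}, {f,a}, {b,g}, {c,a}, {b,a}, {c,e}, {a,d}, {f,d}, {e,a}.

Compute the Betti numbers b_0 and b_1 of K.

b_0 = 1, b_1 = 3.

We work with the vertex ordering a < b < c < d < e < f < g. The simplices of K, each written with vertices in increasing order, are:

  0-simplices (7): a, b, c, d, e, f, g
  1-simplices (9): ab, ac, ad, ae, af, ag, bg, ce, df

Hence C_0 ≅ Z^7, C_1 ≅ Z^9.

Boundary ∂_1: C_1 → C_0 maps an edge to its endpoints' difference, ∂[p,q] = q − p. For instance
  ∂ae = e − a.
The resulting 7×9 matrix has rank 6, and its Smith normal form has invariant factors (1,1,1,1,1,1).

Now H_k = ker ∂_k / im ∂_{k+1}, so:

  H_0: rank C_0 − rank ∂_1 = 7 − 6 = 1, and the invariant factors of ∂_1 are all 1, so H_0 ≅ Z.
  H_1: rank ker ∂_1 − rank ∂_2 = (9 − 6) − 0 = 3, and there is no ∂_2, so H_1 ≅ Z^3.

As a check, the Euler characteristic is 7 − 9 = -2, which agrees with 1 − 3 = -2.

Hence the Betti numbers are b_0 = 1, b_1 = 3.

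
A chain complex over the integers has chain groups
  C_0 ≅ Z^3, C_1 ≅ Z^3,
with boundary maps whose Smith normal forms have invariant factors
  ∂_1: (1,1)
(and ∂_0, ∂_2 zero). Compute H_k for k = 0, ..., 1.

H_0: b_0 = 3 − 0 − 2 = 1; torsion from ∂_1 factors > 1: none. So H_0 = Z.
H_1: b_1 = 3 − 2 − 0 = 1; torsion from ∂_2 factors > 1: none. So H_1 = Z.

H_0 = Z,  H_1 = Z.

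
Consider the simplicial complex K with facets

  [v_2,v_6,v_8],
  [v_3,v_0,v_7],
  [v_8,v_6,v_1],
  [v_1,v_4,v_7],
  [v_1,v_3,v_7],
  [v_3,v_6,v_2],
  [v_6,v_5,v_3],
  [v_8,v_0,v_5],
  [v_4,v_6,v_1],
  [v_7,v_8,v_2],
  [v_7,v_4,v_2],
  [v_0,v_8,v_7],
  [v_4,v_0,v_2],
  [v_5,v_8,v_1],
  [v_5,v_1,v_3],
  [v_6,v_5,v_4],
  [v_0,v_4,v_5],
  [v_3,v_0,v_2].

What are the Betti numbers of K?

b_0 = 1, b_1 = 1, b_2 = 0.

Order the vertices as v_0 < v_1 < v_2 < v_3 < v_4 < v_5 < v_6 < v_7 < v_8. Listing each simplex with vertices in this order, K has dimension 2 with simplices:

  0-simplices (9): [v_0], [v_1], [v_2], [v_3], [v_4], [v_5], [v_6], [v_7], [v_8]
  1-simplices (27): (27 of them)
  2-simplices (18): (18 of them)

so the chain groups are C_0 ≅ Z^9, C_1 ≅ Z^27, C_2 ≅ Z^18.

∂_1: C_1 → C_0 maps an edge to its endpoints' difference, ∂[p,q] = q − p.
The resulting 9×27 matrix has rank 8, and its Smith normal form has invariant factors (1,1,1,1,1,1,1,1).

The boundary map ∂_2: C_2 → C_1 acts by ∂[p,q,r] = [q,r] − [p,r] + [p,q]. For instance
  ∂[v_0,v_5,v_8] = [v_5,v_8] − [v_0,v_8] + [v_0,v_5],
  ∂[v_0,v_2,v_4] = [v_2,v_4] − [v_0,v_4] + [v_0,v_2].
The 27×18 boundary matrix has rank 18 and Smith normal form diag(1,1,1,1,1,1,1,1,1,1,1,1,1,1,1,1,1,2).

Computing H_k = (kernel of ∂_k) / (image of ∂_{k+1}):

  H_0: rank C_0 − rank ∂_1 = 9 − 8 = 1, and the invariant factors of ∂_1 are all 1, so H_0 ≅ Z.
  H_1: rank ker ∂_1 − rank ∂_2 = (27 − 8) − 18 = 1, and ∂_2 has invariant factor 2 > 1, so H_1 ≅ Z ⊕ Z/2.
  H_2: rank ker ∂_2 − rank ∂_3 = (18 − 18) − 0 = 0, and there is no ∂_3, so H_2 ≅ 0.

(K is a triangulation of the Klein bottle.)

Hence the Betti numbers are b_0 = 1, b_1 = 1, b_2 = 0.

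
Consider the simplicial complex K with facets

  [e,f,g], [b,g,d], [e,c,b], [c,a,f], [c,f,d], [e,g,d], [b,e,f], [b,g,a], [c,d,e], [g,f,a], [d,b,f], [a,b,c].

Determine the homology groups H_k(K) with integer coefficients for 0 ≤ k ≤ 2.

We work with the vertex ordering a < b < c < d < e < f < g. The simplices of K, each written with vertices in increasing order, are:

  0-simplices (7): a, b, c, d, e, f, g
  1-simplices (18): ab, ac, af, ag, bc, bd, be, bf, bg, cd, ce, cf, de, df, dg, ef, eg, fg
  2-simplices (12): abc, abg, acf, afg, bce, bdf, bdg, bef, cde, cdf, deg, efg

giving chain groups C_0 ≅ Z^7, C_1 ≅ Z^18, C_2 ≅ Z^12.

Boundary ∂_1: C_1 → C_0 maps an edge to its endpoints' difference, ∂[p,q] = q − p. For instance
  ∂ac = c − a.
The resulting 7×18 matrix has rank 6, and its Smith normal form has invariant factors (1,1,1,1,1,1).

Boundary ∂_2: C_2 → C_1 sends each 2-simplex [p,q,r] to [q,r] − [p,r] + [p,q]. For instance
  ∂cdf = df − cf + cd,
  ∂bdg = dg − bg + bd.
As a 18×12 matrix over Z this has rank 12, with invariant factors (1,1,1,1,1,1,1,1,1,1,1,2).

Computing H_k = (kernel of ∂_k) / (image of ∂_{k+1}):

  H_0: rank C_0 − rank ∂_1 = 7 − 6 = 1, and the invariant factors of ∂_1 are all 1, so H_0 = Z.
  H_1: rank ker ∂_1 − rank ∂_2 = (18 − 6) − 12 = 0, and ∂_2 has invariant factor 2 > 1, so H_1 = Z_2.
  H_2: rank ker ∂_2 − rank ∂_3 = (12 − 12) − 0 = 0, and there is no ∂_3, so H_2 = 0.

As a check, the Euler characteristic is 7 − 18 + 12 = 1, which agrees with 1 − 0 + 0 = 1.

H_0 ≅ Z,  H_1 ≅ Z_2,  H_2 = 0.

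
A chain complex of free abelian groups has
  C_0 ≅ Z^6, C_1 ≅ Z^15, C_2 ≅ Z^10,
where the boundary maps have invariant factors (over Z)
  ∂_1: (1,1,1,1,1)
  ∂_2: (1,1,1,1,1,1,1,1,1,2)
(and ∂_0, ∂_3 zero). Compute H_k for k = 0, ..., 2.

H_0 = Z,  H_1 = Z/2,  H_2 = 0.

H_0: b_0 = 6 − 0 − 5 = 1; torsion from ∂_1 factors > 1: none. So H_0 = Z.
H_1: b_1 = 15 − 5 − 10 = 0; torsion from ∂_2 factors > 1: [2]. So H_1 = Z/2.
H_2: b_2 = 10 − 10 − 0 = 0; torsion from ∂_3 factors > 1: none. So H_2 = 0.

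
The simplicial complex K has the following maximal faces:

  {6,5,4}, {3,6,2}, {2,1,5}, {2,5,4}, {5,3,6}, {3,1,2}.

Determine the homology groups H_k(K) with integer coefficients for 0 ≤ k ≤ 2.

Order the vertices as 1 < 2 < 3 < 4 < 5 < 6. Listing each simplex with vertices in this order, K has dimension 2 with simplices:

  0-simplices (6): [1], [2], [3], [4], [5], [6]
  1-simplices (12): [1,2], [1,3], [1,5], [2,3], [2,4], [2,5], [2,6], [3,5], [3,6], [4,5], [4,6], [5,6]
  2-simplices (6): [1,2,3], [1,2,5], [2,3,6], [2,4,5], [3,5,6], [4,5,6]

Hence C_0 ≅ Z^6, C_1 ≅ Z^12, C_2 ≅ Z^6.

∂_1: C_1 → C_0 sends each edge [p,q] (with p < q) to q − p.
The 6×12 boundary matrix has rank 5 and Smith normal form diag(1,1,1,1,1).

∂_2: C_2 → C_1 acts by ∂[p,q,r] = [q,r] − [p,r] + [p,q]. For instance
  ∂[4,5,6] = [5,6] − [4,6] + [4,5],
  ∂[2,3,6] = [3,6] − [2,6] + [2,3].
As a 12×6 matrix over Z this has rank 6, with invariant factors (1,1,1,1,1,1).

Reading off H_k = ker ∂_k / im ∂_{k+1}:

  H_0: rank C_0 − rank ∂_1 = 6 − 5 = 1, and the invariant factors of ∂_1 are all 1, so H_0 = Z.
  H_1: rank ker ∂_1 − rank ∂_2 = (12 − 5) − 6 = 1, and the invariant factors of ∂_2 are all 1, so H_1 = Z.
  H_2: rank ker ∂_2 − rank ∂_3 = (6 − 6) − 0 = 0, and there is no ∂_3, so H_2 = 0.

H_0 ≅ Z,  H_1 ≅ Z,  H_2 = 0.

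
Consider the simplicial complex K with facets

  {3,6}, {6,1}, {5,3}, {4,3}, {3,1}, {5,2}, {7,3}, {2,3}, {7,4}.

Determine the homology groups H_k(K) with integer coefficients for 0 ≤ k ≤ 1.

H_0 ≅ Z,  H_1 ≅ Z^3.

Order the vertices as 1 < 2 < 3 < 4 < 5 < 6 < 7. Listing each simplex with vertices in this order, K has dimension 1 with simplices:

  0-simplices (7): [1], [2], [3], [4], [5], [6], [7]
  1-simplices (9): [1,3], [1,6], [2,3], [2,5], [3,4], [3,5], [3,6], [3,7], [4,7]

so the chain groups are C_0 ≅ Z^7, C_1 ≅ Z^9.

The boundary map ∂_1: C_1 → C_0 sends each edge [p,q] (with p < q) to q − p. For instance
  ∂[3,6] = [6] − [3].
The resulting 7×9 matrix has rank 6, and its Smith normal form has invariant factors (1,1,1,1,1,1).

From H_k ≅ ker(∂_k) / im(∂_{k+1}) we obtain:

  H_0: rank C_0 − rank ∂_1 = 7 − 6 = 1, and the invariant factors of ∂_1 are all 1, so H_0 ≅ Z.
  H_1: rank ker ∂_1 − rank ∂_2 = (9 − 6) − 0 = 3, and there is no ∂_2, so H_1 ≅ Z^3.

As a check, the Euler characteristic is 7 − 9 = -2, which agrees with 1 − 3 = -2.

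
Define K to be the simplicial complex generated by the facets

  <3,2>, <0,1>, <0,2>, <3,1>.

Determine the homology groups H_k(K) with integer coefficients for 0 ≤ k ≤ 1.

Order the vertices as 0 < 1 < 2 < 3. Listing each simplex with vertices in this order, K has dimension 1 with simplices:

  0-simplices (4): [0], [1], [2], [3]
  1-simplices (4): [0,1], [0,2], [1,3], [2,3]

so the chain groups are C_0 ≅ Z^4, C_1 ≅ Z^4.

∂_1: C_1 → C_0 maps an edge to its endpoints' difference, ∂[p,q] = q − p.
This gives a 4×4 integer matrix of rank 3; reducing to Smith normal form yields diagonal entries (1,1,1).

Computing H_k = (kernel of ∂_k) / (image of ∂_{k+1}):

  H_0: rank C_0 − rank ∂_1 = 4 − 3 = 1, and the invariant factors of ∂_1 are all 1, so H_0 ≅ Z.
  H_1: rank ker ∂_1 − rank ∂_2 = (4 − 3) − 0 = 1, and there is no ∂_2, so H_1 ≅ Z.

(K is a triangulation of the circle S^1.)

H_0 ≅ Z,  H_1 ≅ Z.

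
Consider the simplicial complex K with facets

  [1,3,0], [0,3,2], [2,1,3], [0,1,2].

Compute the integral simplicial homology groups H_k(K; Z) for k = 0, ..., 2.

Order the vertices as 0 < 1 < 2 < 3. Listing each simplex with vertices in this order, K has dimension 2 with simplices:

  0-simplices (4): [0], [1], [2], [3]
  1-simplices (6): [0,1], [0,2], [0,3], [1,2], [1,3], [2,3]
  2-simplices (4): [0,1,2], [0,1,3], [0,2,3], [1,2,3]

so the chain groups are C_0 ≅ Z^4, C_1 ≅ Z^6, C_2 ≅ Z^4.

∂_1: C_1 → C_0 maps an edge to its endpoints' difference, ∂[p,q] = q − p.
The resulting 4×6 matrix has rank 3, and its Smith normal form has invariant factors (1,1,1).

The boundary map ∂_2: C_2 → C_1 sends each 2-simplex [p,q,r] to [q,r] − [p,r] + [p,q]. For instance
  ∂[0,2,3] = [2,3] − [0,3] + [0,2],
  ∂[0,1,2] = [1,2] − [0,2] + [0,1].
This gives a 6×4 integer matrix of rank 3; reducing to Smith normal form yields diagonal entries (1,1,1).

Computing H_k = (kernel of ∂_k) / (image of ∂_{k+1}):

  H_0: rank C_0 − rank ∂_1 = 4 − 3 = 1, and the invariant factors of ∂_1 are all 1, so H_0 ≅ Z.
  H_1: rank ker ∂_1 − rank ∂_2 = (6 − 3) − 3 = 0, and the invariant factors of ∂_2 are all 1, so H_1 ≅ 0.
  H_2: rank ker ∂_2 − rank ∂_3 = (4 − 3) − 0 = 1, and there is no ∂_3, so H_2 ≅ Z.

H_0 ≅ Z,  H_1 = 0,  H_2 ≅ Z.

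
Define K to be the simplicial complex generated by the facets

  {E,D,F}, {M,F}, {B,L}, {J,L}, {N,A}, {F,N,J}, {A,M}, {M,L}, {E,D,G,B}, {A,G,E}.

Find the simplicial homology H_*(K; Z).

K has 10 vertices, 19 edges, 7 triangles, 1 3-simplex.
rank ∂_0 = 0, rank ∂_1 = 9 ⇒ b_0 = 10 − 0 − 9 = 1; all invariant factors of ∂_1 are 1 so no torsion. So H_0 ≅ Z.
rank ∂_1 = 9, rank ∂_2 = 6 ⇒ b_1 = 19 − 9 − 6 = 4; all invariant factors of ∂_2 are 1 so no torsion. So H_1 ≅ Z^4.
rank ∂_2 = 6, rank ∂_3 = 1 ⇒ b_2 = 7 − 6 − 1 = 0; all invariant factors of ∂_3 are 1 so no torsion. So H_2 ≅ 0.
rank ∂_3 = 1, rank ∂_4 = 0 ⇒ b_3 = 1 − 1 − 0 = 0. So H_3 ≅ 0.

H_0 = Z,  H_1 = Z^4,  H_2 = 0,  H_3 = 0.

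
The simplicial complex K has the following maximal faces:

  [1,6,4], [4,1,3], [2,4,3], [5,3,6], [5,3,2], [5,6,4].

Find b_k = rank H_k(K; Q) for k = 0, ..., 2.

Order the vertices as 1 < 2 < 3 < 4 < 5 < 6. Listing each simplex with vertices in this order, K has dimension 2 with simplices:

  0-simplices (6): [1], [2], [3], [4], [5], [6]
  1-simplices (12): [1,3], [1,4], [1,6], [2,3], [2,4], [2,5], [3,4], [3,5], [3,6], [4,5], [4,6], [5,6]
  2-simplices (6): [1,3,4], [1,4,6], [2,3,4], [2,3,5], [3,5,6], [4,5,6]

giving chain groups C_0 ≅ Z^6, C_1 ≅ Z^12, C_2 ≅ Z^6.

Boundary ∂_1: C_1 → C_0 maps an edge to its endpoints' difference, ∂[p,q] = q − p. For instance
  ∂[2,5] = [5] − [2].
The 6×12 boundary matrix has rank 5 and Smith normal form diag(1,1,1,1,1).

∂_2: C_2 → C_1 acts by ∂[p,q,r] = [q,r] − [p,r] + [p,q]. For instance
  ∂[1,4,6] = [4,6] − [1,6] + [1,4],
  ∂[3,5,6] = [5,6] − [3,6] + [3,5].
The 12×6 boundary matrix has rank 6 and Smith normal form diag(1,1,1,1,1,1).

From H_k ≅ ker(∂_k) / im(∂_{k+1}) we obtain:

  H_0: rank C_0 − rank ∂_1 = 6 − 5 = 1, and the invariant factors of ∂_1 are all 1, so H_0 ≅ Z.
  H_1: rank ker ∂_1 − rank ∂_2 = (12 − 5) − 6 = 1, and the invariant factors of ∂_2 are all 1, so H_1 ≅ Z.
  H_2: rank ker ∂_2 − rank ∂_3 = (6 − 6) − 0 = 0, and there is no ∂_3, so H_2 ≅ 0.

Hence the Betti numbers are b_0 = 1, b_1 = 1, b_2 = 0.

b_0 = 1, b_1 = 1, b_2 = 0.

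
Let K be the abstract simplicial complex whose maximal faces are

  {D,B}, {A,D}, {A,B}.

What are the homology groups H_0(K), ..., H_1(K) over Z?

K has 3 vertices, 3 edges.
rank ∂_0 = 0, rank ∂_1 = 2 ⇒ b_0 = 3 − 0 − 2 = 1; all invariant factors of ∂_1 are 1 so no torsion. So H_0 = Z.
rank ∂_1 = 2, rank ∂_2 = 0 ⇒ b_1 = 3 − 2 − 0 = 1. So H_1 = Z.

H_0 ≅ Z,  H_1 ≅ Z.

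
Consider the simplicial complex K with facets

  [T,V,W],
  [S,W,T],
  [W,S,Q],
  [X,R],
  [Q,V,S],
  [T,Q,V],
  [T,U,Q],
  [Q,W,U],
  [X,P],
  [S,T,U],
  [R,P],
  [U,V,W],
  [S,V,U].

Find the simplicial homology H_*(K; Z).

H_0 ≅ Z^2,  H_1 ≅ Z ⊕ Z/2,  H_2 = 0.

Order the vertices as P < Q < R < S < T < U < V < W < X. Listing each simplex with vertices in this order, K has dimension 2 with simplices:

  0-simplices (9): P, Q, R, S, T, U, V, W, X
  1-simplices (18): PR, PX, QS, QT, QU, QV, QW, RX, ST, SU, SV, SW, TU, TV, TW, UV, UW, VW
  2-simplices (10): QSV, QSW, QTU, QTV, QUW, STU, STW, SUV, TVW, UVW

giving chain groups C_0 ≅ Z^9, C_1 ≅ Z^18, C_2 ≅ Z^10.

∂_1: C_1 → C_0 maps an edge to its endpoints' difference, ∂[p,q] = q − p.
The resulting 9×18 matrix has rank 7, and its Smith normal form has invariant factors (1,1,1,1,1,1,1).

∂_2: C_2 → C_1 acts by ∂[p,q,r] = [q,r] − [p,r] + [p,q]. For instance
  ∂QSW = SW − QW + QS,
  ∂STW = TW − SW + ST.
This gives a 18×10 integer matrix of rank 10; reducing to Smith normal form yields diagonal entries (1,1,1,1,1,1,1,1,1,2).

Computing H_k = (kernel of ∂_k) / (image of ∂_{k+1}):

  H_0: rank C_0 − rank ∂_1 = 9 − 7 = 2, and the invariant factors of ∂_1 are all 1, so H_0 = Z^2.
  H_1: rank ker ∂_1 − rank ∂_2 = (18 − 7) − 10 = 1, and ∂_2 has invariant factor 2 > 1, so H_1 = Z ⊕ Z/2.
  H_2: rank ker ∂_2 − rank ∂_3 = (10 − 10) − 0 = 0, and there is no ∂_3, so H_2 = 0.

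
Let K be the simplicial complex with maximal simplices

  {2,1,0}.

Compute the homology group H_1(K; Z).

We work with the vertex ordering 0 < 1 < 2. The simplices of K, each written with vertices in increasing order, are:

  0-simplices (3): [0], [1], [2]
  1-simplices (3): [0,1], [0,2], [1,2]
  2-simplices (1): [0,1,2]

Hence C_0 ≅ Z^3, C_1 ≅ Z^3, C_2 ≅ Z^1.

Boundary ∂_1: C_1 → C_0 sends each edge [p,q] (with p < q) to q − p.
The 3×3 boundary matrix has rank 2 and Smith normal form diag(1,1).

∂_2: C_2 → C_1 acts by ∂[p,q,r] = [q,r] − [p,r] + [p,q]. For instance
  ∂[0,1,2] = [1,2] − [0,2] + [0,1].
The 3×1 boundary matrix has rank 1 and Smith normal form diag(1).

Now H_k = ker ∂_k / im ∂_{k+1}, so:

  H_1: rank ker ∂_1 − rank ∂_2 = (3 − 2) − 1 = 0, and the invariant factors of ∂_2 are all 1, so H_1 ≅ 0.

(K is a triangulation of the 2-simplex.)

H_1 = 0.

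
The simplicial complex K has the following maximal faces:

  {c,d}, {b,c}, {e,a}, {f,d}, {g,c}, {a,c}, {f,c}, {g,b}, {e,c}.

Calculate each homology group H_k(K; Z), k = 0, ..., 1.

H_0 = Z,  H_1 = Z^3.

We work with the vertex ordering a < b < c < d < e < f < g. The simplices of K, each written with vertices in increasing order, are:

  0-simplices (7): a, b, c, d, e, f, g
  1-simplices (9): ac, ae, bc, bg, cd, ce, cf, cg, df

Hence C_0 ≅ Z^7, C_1 ≅ Z^9.

Boundary ∂_1: C_1 → C_0 maps an edge to its endpoints' difference, ∂[p,q] = q − p.
This gives a 7×9 integer matrix of rank 6; reducing to Smith normal form yields diagonal entries (1,1,1,1,1,1).

Now H_k = ker ∂_k / im ∂_{k+1}, so:

  H_0: rank C_0 − rank ∂_1 = 7 − 6 = 1, and the invariant factors of ∂_1 are all 1, so H_0 = Z.
  H_1: rank ker ∂_1 − rank ∂_2 = (9 − 6) − 0 = 3, and there is no ∂_2, so H_1 = Z^3.

As a check, the Euler characteristic is 7 − 9 = -2, which agrees with 1 − 3 = -2.
(K is a triangulation of a wedge of 3 circles.)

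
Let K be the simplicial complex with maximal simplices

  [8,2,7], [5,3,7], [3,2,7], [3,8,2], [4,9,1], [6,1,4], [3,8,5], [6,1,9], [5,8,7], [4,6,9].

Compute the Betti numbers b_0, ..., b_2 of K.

Order the vertices as 1 < 2 < 3 < 4 < 5 < 6 < 7 < 8 < 9. Listing each simplex with vertices in this order, K has dimension 2 with simplices:

  0-simplices (9): [1], [2], [3], [4], [5], [6], [7], [8], [9]
  1-simplices (15): [1,4], [1,6], [1,9], [2,3], [2,7], [2,8], [3,5], [3,7], [3,8], [4,6], [4,9], [5,7], [5,8], [6,9], [7,8]
  2-simplices (10): [1,4,6], [1,4,9], [1,6,9], [2,3,7], [2,3,8], [2,7,8], [3,5,7], [3,5,8], [4,6,9], [5,7,8]

so the chain groups are C_0 ≅ Z^9, C_1 ≅ Z^15, C_2 ≅ Z^10.

Boundary ∂_1: C_1 → C_0 maps an edge to its endpoints' difference, ∂[p,q] = q − p.
As a 9×15 matrix over Z this has rank 7, with invariant factors (1,1,1,1,1,1,1).

Boundary ∂_2: C_2 → C_1 acts by ∂[p,q,r] = [q,r] − [p,r] + [p,q]. For instance
  ∂[1,4,6] = [4,6] − [1,6] + [1,4],
  ∂[3,5,8] = [5,8] − [3,8] + [3,5].
As a 15×10 matrix over Z this has rank 8, with invariant factors (1,1,1,1,1,1,1,1).

Computing H_k = (kernel of ∂_k) / (image of ∂_{k+1}):

  H_0: rank C_0 − rank ∂_1 = 9 − 7 = 2, and the invariant factors of ∂_1 are all 1, so H_0 = Z^2.
  H_1: rank ker ∂_1 − rank ∂_2 = (15 − 7) − 8 = 0, and the invariant factors of ∂_2 are all 1, so H_1 = 0.
  H_2: rank ker ∂_2 − rank ∂_3 = (10 − 8) − 0 = 2, and there is no ∂_3, so H_2 = Z^2.

Hence the Betti numbers are b_0 = 2, b_1 = 0, b_2 = 2.

b_0 = 2, b_1 = 0, b_2 = 2.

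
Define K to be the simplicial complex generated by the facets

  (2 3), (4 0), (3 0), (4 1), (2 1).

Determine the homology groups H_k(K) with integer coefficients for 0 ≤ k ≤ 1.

Take the total order 0 < 1 < 2 < 3 < 4 on the vertex set. Then K (dimension 1) consists of the simplices:

  0-simplices (5): [0], [1], [2], [3], [4]
  1-simplices (5): [0,3], [0,4], [1,2], [1,4], [2,3]

giving chain groups C_0 ≅ Z^5, C_1 ≅ Z^5.

The boundary map ∂_1: C_1 → C_0 is given by ∂[p,q] = [q] − [p]. For instance
  ∂[0,4] = [4] − [0].
As a 5×5 matrix over Z this has rank 4, with invariant factors (1,1,1,1).

Reading off H_k = ker ∂_k / im ∂_{k+1}:

  H_0: rank C_0 − rank ∂_1 = 5 − 4 = 1, and the invariant factors of ∂_1 are all 1, so H_0 ≅ Z.
  H_1: rank ker ∂_1 − rank ∂_2 = (5 − 4) − 0 = 1, and there is no ∂_2, so H_1 ≅ Z.

As a check, the Euler characteristic is 5 − 5 = 0, which agrees with 1 − 1 = 0.

H_0 ≅ Z,  H_1 ≅ Z.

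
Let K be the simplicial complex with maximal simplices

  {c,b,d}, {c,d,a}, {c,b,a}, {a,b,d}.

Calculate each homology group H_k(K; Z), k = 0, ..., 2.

H_0 = Z,  H_1 = 0,  H_2 = Z.

Fix the vertex order a < b < c < d and write every simplex with vertices in increasing order. Then dim K = 2 and the simplices of K are:

  0-simplices (4): a, b, c, d
  1-simplices (6): ab, ac, ad, bc, bd, cd
  2-simplices (4): abc, abd, acd, bcd

so the chain groups are C_0 ≅ Z^4, C_1 ≅ Z^6, C_2 ≅ Z^4.

Boundary ∂_1: C_1 → C_0 is given by ∂[p,q] = [q] − [p].
This gives a 4×6 integer matrix of rank 3; reducing to Smith normal form yields diagonal entries (1,1,1).

Boundary ∂_2: C_2 → C_1 acts by ∂[p,q,r] = [q,r] − [p,r] + [p,q]. For instance
  ∂abd = bd − ad + ab,
  ∂bcd = cd − bd + bc.
The resulting 6×4 matrix has rank 3, and its Smith normal form has invariant factors (1,1,1).

Now H_k = ker ∂_k / im ∂_{k+1}, so:

  H_0: rank C_0 − rank ∂_1 = 4 − 3 = 1, and the invariant factors of ∂_1 are all 1, so H_0 = Z.
  H_1: rank ker ∂_1 − rank ∂_2 = (6 − 3) − 3 = 0, and the invariant factors of ∂_2 are all 1, so H_1 = 0.
  H_2: rank ker ∂_2 − rank ∂_3 = (4 − 3) − 0 = 1, and there is no ∂_3, so H_2 = Z.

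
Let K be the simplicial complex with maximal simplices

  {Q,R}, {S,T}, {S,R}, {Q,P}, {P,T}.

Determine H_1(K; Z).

H_1 ≅ Z.

Fix the vertex order P < Q < R < S < T and write every simplex with vertices in increasing order. Then dim K = 1 and the simplices of K are:

  0-simplices (5): P, Q, R, S, T
  1-simplices (5): PQ, PT, QR, RS, ST

Hence C_0 ≅ Z^5, C_1 ≅ Z^5.

Boundary ∂_1: C_1 → C_0 sends each edge [p,q] (with p < q) to q − p. For instance
  ∂RS = S − R.
The 5×5 boundary matrix has rank 4 and Smith normal form diag(1,1,1,1).

Computing H_k = (kernel of ∂_k) / (image of ∂_{k+1}):

  H_1: rank ker ∂_1 − rank ∂_2 = (5 − 4) − 0 = 1, and there is no ∂_2, so H_1 ≅ Z.

(K is a triangulation of the circle S^1.)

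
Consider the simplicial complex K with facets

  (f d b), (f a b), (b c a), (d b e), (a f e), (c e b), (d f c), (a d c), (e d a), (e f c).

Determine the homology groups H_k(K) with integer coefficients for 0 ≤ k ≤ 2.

Order the vertices as a < b < c < d < e < f. Listing each simplex with vertices in this order, K has dimension 2 with simplices:

  0-simplices (6): a, b, c, d, e, f
  1-simplices (15): ab, ac, ad, ae, af, bc, bd, be, bf, cd, ce, cf, de, df, ef
  2-simplices (10): abc, abf, acd, ade, aef, bce, bde, bdf, cdf, cef

Hence C_0 ≅ Z^6, C_1 ≅ Z^15, C_2 ≅ Z^10.

Boundary ∂_1: C_1 → C_0 sends each edge [p,q] (with p < q) to q − p.
The 6×15 boundary matrix has rank 5 and Smith normal form diag(1,1,1,1,1).

∂_2: C_2 → C_1 sends each 2-simplex [p,q,r] to [q,r] − [p,r] + [p,q]. For instance
  ∂abf = bf − af + ab,
  ∂ade = de − ae + ad.
The resulting 15×10 matrix has rank 10, and its Smith normal form has invariant factors (1,1,1,1,1,1,1,1,1,2).

From H_k ≅ ker(∂_k) / im(∂_{k+1}) we obtain:

  H_0: rank C_0 − rank ∂_1 = 6 − 5 = 1, and the invariant factors of ∂_1 are all 1, so H_0 = Z.
  H_1: rank ker ∂_1 − rank ∂_2 = (15 − 5) − 10 = 0, and ∂_2 has invariant factor 2 > 1, so H_1 = Z/2.
  H_2: rank ker ∂_2 − rank ∂_3 = (10 − 10) − 0 = 0, and there is no ∂_3, so H_2 = 0.

As a check, the Euler characteristic is 6 − 15 + 10 = 1, which agrees with 1 − 0 + 0 = 1.

H_0 ≅ Z,  H_1 ≅ Z/2,  H_2 = 0.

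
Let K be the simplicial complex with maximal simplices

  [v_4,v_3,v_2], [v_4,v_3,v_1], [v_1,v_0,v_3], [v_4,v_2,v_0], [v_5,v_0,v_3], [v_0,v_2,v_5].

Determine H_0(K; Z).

H_0 = Z.

Fix the vertex order v_0 < v_1 < v_2 < v_3 < v_4 < v_5 and write every simplex with vertices in increasing order. Then dim K = 2 and the simplices of K are:

  0-simplices (6): [v_0], [v_1], [v_2], [v_3], [v_4], [v_5]
  1-simplices (12): [v_0,v_1], [v_0,v_2], [v_0,v_3], [v_0,v_4], [v_0,v_5], [v_1,v_3], [v_1,v_4], [v_2,v_3], [v_2,v_4], [v_2,v_5], [v_3,v_4], [v_3,v_5]
  2-simplices (6): [v_0,v_1,v_3], [v_0,v_2,v_4], [v_0,v_2,v_5], [v_0,v_3,v_5], [v_1,v_3,v_4], [v_2,v_3,v_4]

so the chain groups are C_0 ≅ Z^6, C_1 ≅ Z^12, C_2 ≅ Z^6.

∂_1: C_1 → C_0 maps an edge to its endpoints' difference, ∂[p,q] = q − p. For instance
  ∂[v_3,v_5] = [v_5] − [v_3].
As a 6×12 matrix over Z this has rank 5, with invariant factors (1,1,1,1,1).

∂_2: C_2 → C_1 maps a triangle to the signed sum of its edges. For instance
  ∂[v_2,v_3,v_4] = [v_3,v_4] − [v_2,v_4] + [v_2,v_3],
  ∂[v_1,v_3,v_4] = [v_3,v_4] − [v_1,v_4] + [v_1,v_3].
The 12×6 boundary matrix has rank 6 and Smith normal form diag(1,1,1,1,1,1).

Now H_k = ker ∂_k / im ∂_{k+1}, so:

  H_0: rank C_0 − rank ∂_1 = 6 − 5 = 1, and the invariant factors of ∂_1 are all 1, so H_0 ≅ Z.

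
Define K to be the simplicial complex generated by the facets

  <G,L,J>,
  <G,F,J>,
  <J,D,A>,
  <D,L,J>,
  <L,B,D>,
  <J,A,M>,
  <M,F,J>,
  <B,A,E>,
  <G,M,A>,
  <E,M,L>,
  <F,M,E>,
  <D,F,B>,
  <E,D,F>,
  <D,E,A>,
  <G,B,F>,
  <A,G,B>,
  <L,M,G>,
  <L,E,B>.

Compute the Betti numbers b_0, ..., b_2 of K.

Fix the vertex order A < B < D < E < F < G < J < L < M and write every simplex with vertices in increasing order. Then dim K = 2 and the simplices of K are:

  0-simplices (9): A, B, D, E, F, G, J, L, M
  1-simplices (27): AB, AD, AE, AG, AJ, AM, BD, BE, BF, BG, BL, DE, DF, DJ, DL, EF, EL, EM, FG, FJ, FM, GJ, GL, GM, JL, JM, LM
  2-simplices (18): ABE, ABG, ADE, ADJ, AGM, AJM, BDF, BDL, BEL, BFG, DEF, DJL, EFM, ELM, FGJ, FJM, GJL, GLM

so the chain groups are C_0 ≅ Z^9, C_1 ≅ Z^27, C_2 ≅ Z^18.

Boundary ∂_1: C_1 → C_0 sends each edge [p,q] (with p < q) to q − p. For instance
  ∂EM = M − E.
This gives a 9×27 integer matrix of rank 8; reducing to Smith normal form yields diagonal entries (1,1,1,1,1,1,1,1).

Boundary ∂_2: C_2 → C_1 acts by ∂[p,q,r] = [q,r] − [p,r] + [p,q]. For instance
  ∂ADE = DE − AE + AD,
  ∂AGM = GM − AM + AG.
This gives a 27×18 integer matrix of rank 18; reducing to Smith normal form yields diagonal entries (1,1,1,1,1,1,1,1,1,1,1,1,1,1,1,1,1,2).

Computing H_k = (kernel of ∂_k) / (image of ∂_{k+1}):

  H_0: rank C_0 − rank ∂_1 = 9 − 8 = 1, and the invariant factors of ∂_1 are all 1, so H_0 ≅ Z.
  H_1: rank ker ∂_1 − rank ∂_2 = (27 − 8) − 18 = 1, and ∂_2 has invariant factor 2 > 1, so H_1 ≅ Z ⊕ Z_2.
  H_2: rank ker ∂_2 − rank ∂_3 = (18 − 18) − 0 = 0, and there is no ∂_3, so H_2 ≅ 0.

As a check, the Euler characteristic is 9 − 27 + 18 = 0, which agrees with 1 − 1 + 0 = 0.

Hence the Betti numbers are b_0 = 1, b_1 = 1, b_2 = 0.

b_0 = 1, b_1 = 1, b_2 = 0.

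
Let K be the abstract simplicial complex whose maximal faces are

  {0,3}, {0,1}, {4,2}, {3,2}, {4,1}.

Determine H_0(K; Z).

We work with the vertex ordering 0 < 1 < 2 < 3 < 4. The simplices of K, each written with vertices in increasing order, are:

  0-simplices (5): [0], [1], [2], [3], [4]
  1-simplices (5): [0,1], [0,3], [1,4], [2,3], [2,4]

so the chain groups are C_0 ≅ Z^5, C_1 ≅ Z^5.

Boundary ∂_1: C_1 → C_0 is given by ∂[p,q] = [q] − [p]. For instance
  ∂[0,1] = [1] − [0].
This gives a 5×5 integer matrix of rank 4; reducing to Smith normal form yields diagonal entries (1,1,1,1).

Now H_k = ker ∂_k / im ∂_{k+1}, so:

  H_0: rank C_0 − rank ∂_1 = 5 − 4 = 1, and the invariant factors of ∂_1 are all 1, so H_0 ≅ Z.

H_0 ≅ Z.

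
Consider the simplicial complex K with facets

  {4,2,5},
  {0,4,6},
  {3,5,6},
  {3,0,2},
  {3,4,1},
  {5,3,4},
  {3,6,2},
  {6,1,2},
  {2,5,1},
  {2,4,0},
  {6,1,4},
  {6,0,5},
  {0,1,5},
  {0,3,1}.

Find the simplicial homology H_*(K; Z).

Order the vertices as 0 < 1 < 2 < 3 < 4 < 5 < 6. Listing each simplex with vertices in this order, K has dimension 2 with simplices:

  0-simplices (7): [0], [1], [2], [3], [4], [5], [6]
  1-simplices (21): [0,1], [0,2], [0,3], [0,4], [0,5], [0,6], [1,2], [1,3], [1,4], [1,5], [1,6], [2,3], [2,4], [2,5], [2,6], [3,4], [3,5], [3,6], [4,5], [4,6], [5,6]
  2-simplices (14): [0,1,3], [0,1,5], [0,2,3], [0,2,4], [0,4,6], [0,5,6], [1,2,5], [1,2,6], [1,3,4], [1,4,6], [2,3,6], [2,4,5], [3,4,5], [3,5,6]

giving chain groups C_0 ≅ Z^7, C_1 ≅ Z^21, C_2 ≅ Z^14.

∂_1: C_1 → C_0 is given by ∂[p,q] = [q] − [p].
The resulting 7×21 matrix has rank 6, and its Smith normal form has invariant factors (1,1,1,1,1,1).

∂_2: C_2 → C_1 sends each 2-simplex [p,q,r] to [q,r] − [p,r] + [p,q]. For instance
  ∂[1,2,6] = [2,6] − [1,6] + [1,2],
  ∂[1,4,6] = [4,6] − [1,6] + [1,4].
As a 21×14 matrix over Z this has rank 13, with invariant factors (1,1,1,1,1,1,1,1,1,1,1,1,1).

Computing H_k = (kernel of ∂_k) / (image of ∂_{k+1}):

  H_0: rank C_0 − rank ∂_1 = 7 − 6 = 1, and the invariant factors of ∂_1 are all 1, so H_0 ≅ Z.
  H_1: rank ker ∂_1 − rank ∂_2 = (21 − 6) − 13 = 2, and the invariant factors of ∂_2 are all 1, so H_1 ≅ Z^2.
  H_2: rank ker ∂_2 − rank ∂_3 = (14 − 13) − 0 = 1, and there is no ∂_3, so H_2 ≅ Z.

H_0 = Z,  H_1 = Z^2,  H_2 = Z.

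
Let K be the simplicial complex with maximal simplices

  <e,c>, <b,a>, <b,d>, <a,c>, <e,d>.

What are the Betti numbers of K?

K has 5 vertices, 5 edges.
rank ∂_0 = 0, rank ∂_1 = 4 ⇒ b_0 = 5 − 0 − 4 = 1; all invariant factors of ∂_1 are 1 so no torsion. So H_0 = Z.
rank ∂_1 = 4, rank ∂_2 = 0 ⇒ b_1 = 5 − 4 − 0 = 1. So H_1 = Z.

b_0 = 1, b_1 = 1.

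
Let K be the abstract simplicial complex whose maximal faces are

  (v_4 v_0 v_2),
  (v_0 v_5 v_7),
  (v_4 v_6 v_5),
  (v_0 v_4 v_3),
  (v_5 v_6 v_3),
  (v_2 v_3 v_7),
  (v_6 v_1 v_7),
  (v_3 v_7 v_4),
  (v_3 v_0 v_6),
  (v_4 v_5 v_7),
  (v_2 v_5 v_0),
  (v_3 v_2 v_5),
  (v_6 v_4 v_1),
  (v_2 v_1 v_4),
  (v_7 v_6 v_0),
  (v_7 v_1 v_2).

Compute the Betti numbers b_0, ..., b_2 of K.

Take the total order v_0 < v_1 < v_2 < v_3 < v_4 < v_5 < v_6 < v_7 on the vertex set. Then K (dimension 2) consists of the simplices:

  0-simplices (8): [v_0], [v_1], [v_2], [v_3], [v_4], [v_5], [v_6], [v_7]
  1-simplices (24): (24 of them)
  2-simplices (16): (16 of them)

so the chain groups are C_0 ≅ Z^8, C_1 ≅ Z^24, C_2 ≅ Z^16.

Boundary ∂_1: C_1 → C_0 maps an edge to its endpoints' difference, ∂[p,q] = q − p.
This gives a 8×24 integer matrix of rank 7; reducing to Smith normal form yields diagonal entries (1,1,1,1,1,1,1).

Boundary ∂_2: C_2 → C_1 maps a triangle to the signed sum of its edges. For instance
  ∂[v_4,v_5,v_6] = [v_5,v_6] − [v_4,v_6] + [v_4,v_5],
  ∂[v_3,v_4,v_7] = [v_4,v_7] − [v_3,v_7] + [v_3,v_4].
The resulting 24×16 matrix has rank 15, and its Smith normal form has invariant factors (1,1,1,1,1,1,1,1,1,1,1,1,1,1,1).

From H_k ≅ ker(∂_k) / im(∂_{k+1}) we obtain:

  H_0: rank C_0 − rank ∂_1 = 8 − 7 = 1, and the invariant factors of ∂_1 are all 1, so H_0 ≅ Z.
  H_1: rank ker ∂_1 − rank ∂_2 = (24 − 7) − 15 = 2, and the invariant factors of ∂_2 are all 1, so H_1 ≅ Z^2.
  H_2: rank ker ∂_2 − rank ∂_3 = (16 − 15) − 0 = 1, and there is no ∂_3, so H_2 ≅ Z.

Hence the Betti numbers are b_0 = 1, b_1 = 2, b_2 = 1.

b_0 = 1, b_1 = 2, b_2 = 1.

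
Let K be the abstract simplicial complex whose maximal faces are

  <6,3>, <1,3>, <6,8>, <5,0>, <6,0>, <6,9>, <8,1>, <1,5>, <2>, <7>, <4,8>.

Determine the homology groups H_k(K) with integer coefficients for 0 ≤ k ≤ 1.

K has 10 vertices, 9 edges.
rank ∂_0 = 0, rank ∂_1 = 7 ⇒ b_0 = 10 − 0 − 7 = 3; all invariant factors of ∂_1 are 1 so no torsion. So H_0 ≅ Z^3.
rank ∂_1 = 7, rank ∂_2 = 0 ⇒ b_1 = 9 − 7 − 0 = 2. So H_1 ≅ Z^2.

H_0 = Z^3,  H_1 = Z^2.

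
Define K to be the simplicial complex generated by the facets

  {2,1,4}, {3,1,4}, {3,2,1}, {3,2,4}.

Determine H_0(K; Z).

H_0 = Z.

Order the vertices as 1 < 2 < 3 < 4. Listing each simplex with vertices in this order, K has dimension 2 with simplices:

  0-simplices (4): [1], [2], [3], [4]
  1-simplices (6): [1,2], [1,3], [1,4], [2,3], [2,4], [3,4]
  2-simplices (4): [1,2,3], [1,2,4], [1,3,4], [2,3,4]

Hence C_0 ≅ Z^4, C_1 ≅ Z^6, C_2 ≅ Z^4.

∂_1: C_1 → C_0 is given by ∂[p,q] = [q] − [p]. For instance
  ∂[3,4] = [4] − [3].
This gives a 4×6 integer matrix of rank 3; reducing to Smith normal form yields diagonal entries (1,1,1).

∂_2: C_2 → C_1 acts by ∂[p,q,r] = [q,r] − [p,r] + [p,q]. For instance
  ∂[1,3,4] = [3,4] − [1,4] + [1,3],
  ∂[1,2,4] = [2,4] − [1,4] + [1,2].
This gives a 6×4 integer matrix of rank 3; reducing to Smith normal form yields diagonal entries (1,1,1).

Now H_k = ker ∂_k / im ∂_{k+1}, so:

  H_0: rank C_0 − rank ∂_1 = 4 − 3 = 1, and the invariant factors of ∂_1 are all 1, so H_0 ≅ Z.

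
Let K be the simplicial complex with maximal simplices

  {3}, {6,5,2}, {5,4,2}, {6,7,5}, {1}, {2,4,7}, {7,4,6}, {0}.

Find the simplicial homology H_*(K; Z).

Take the total order 0 < 1 < 2 < 3 < 4 < 5 < 6 < 7 on the vertex set. Then K (dimension 2) consists of the simplices:

  0-simplices (8): [0], [1], [2], [3], [4], [5], [6], [7]
  1-simplices (10): [2,4], [2,5], [2,6], [2,7], [4,5], [4,6], [4,7], [5,6], [5,7], [6,7]
  2-simplices (5): [2,4,5], [2,4,7], [2,5,6], [4,6,7], [5,6,7]

giving chain groups C_0 ≅ Z^8, C_1 ≅ Z^10, C_2 ≅ Z^5.

Boundary ∂_1: C_1 → C_0 is given by ∂[p,q] = [q] − [p]. For instance
  ∂[2,6] = [6] − [2].
As a 8×10 matrix over Z this has rank 4, with invariant factors (1,1,1,1).

∂_2: C_2 → C_1 acts by ∂[p,q,r] = [q,r] − [p,r] + [p,q]. For instance
  ∂[5,6,7] = [6,7] − [5,7] + [5,6],
  ∂[4,6,7] = [6,7] − [4,7] + [4,6].
The 10×5 boundary matrix has rank 5 and Smith normal form diag(1,1,1,1,1).

Reading off H_k = ker ∂_k / im ∂_{k+1}:

  H_0: rank C_0 − rank ∂_1 = 8 − 4 = 4, and the invariant factors of ∂_1 are all 1, so H_0 ≅ Z^4.
  H_1: rank ker ∂_1 − rank ∂_2 = (10 − 4) − 5 = 1, and the invariant factors of ∂_2 are all 1, so H_1 ≅ Z.
  H_2: rank ker ∂_2 − rank ∂_3 = (5 − 5) − 0 = 0, and there is no ∂_3, so H_2 ≅ 0.

As a check, the Euler characteristic is 8 − 10 + 5 = 3, which agrees with 4 − 1 + 0 = 3.
(K is a triangulation of the disjoint union of the Möbius band and a set of 3 points.)

H_0 ≅ Z^4,  H_1 ≅ Z,  H_2 = 0.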